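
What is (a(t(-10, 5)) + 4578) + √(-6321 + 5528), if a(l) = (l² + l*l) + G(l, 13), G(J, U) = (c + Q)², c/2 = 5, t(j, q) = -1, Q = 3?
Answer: 4749 + I*√793 ≈ 4749.0 + 28.16*I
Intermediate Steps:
c = 10 (c = 2*5 = 10)
G(J, U) = 169 (G(J, U) = (10 + 3)² = 13² = 169)
a(l) = 169 + 2*l² (a(l) = (l² + l*l) + 169 = (l² + l²) + 169 = 2*l² + 169 = 169 + 2*l²)
(a(t(-10, 5)) + 4578) + √(-6321 + 5528) = ((169 + 2*(-1)²) + 4578) + √(-6321 + 5528) = ((169 + 2*1) + 4578) + √(-793) = ((169 + 2) + 4578) + I*√793 = (171 + 4578) + I*√793 = 4749 + I*√793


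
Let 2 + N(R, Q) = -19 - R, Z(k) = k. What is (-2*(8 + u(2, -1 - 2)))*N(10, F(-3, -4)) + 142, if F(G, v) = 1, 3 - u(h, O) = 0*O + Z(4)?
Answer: 576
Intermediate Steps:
u(h, O) = -1 (u(h, O) = 3 - (0*O + 4) = 3 - (0 + 4) = 3 - 1*4 = 3 - 4 = -1)
N(R, Q) = -21 - R (N(R, Q) = -2 + (-19 - R) = -21 - R)
(-2*(8 + u(2, -1 - 2)))*N(10, F(-3, -4)) + 142 = (-2*(8 - 1))*(-21 - 1*10) + 142 = (-2*7)*(-21 - 10) + 142 = -14*(-31) + 142 = 434 + 142 = 576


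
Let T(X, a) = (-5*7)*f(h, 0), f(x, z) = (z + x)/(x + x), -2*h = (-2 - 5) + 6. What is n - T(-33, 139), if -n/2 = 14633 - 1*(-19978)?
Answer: -138409/2 ≈ -69205.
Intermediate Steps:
h = ½ (h = -((-2 - 5) + 6)/2 = -(-7 + 6)/2 = -½*(-1) = ½ ≈ 0.50000)
f(x, z) = (x + z)/(2*x) (f(x, z) = (x + z)/((2*x)) = (x + z)*(1/(2*x)) = (x + z)/(2*x))
T(X, a) = -35/2 (T(X, a) = (-5*7)*((½ + 0)/(2*(½))) = -35*2/(2*2) = -35*½ = -35/2)
n = -69222 (n = -2*(14633 - 1*(-19978)) = -2*(14633 + 19978) = -2*34611 = -69222)
n - T(-33, 139) = -69222 - 1*(-35/2) = -69222 + 35/2 = -138409/2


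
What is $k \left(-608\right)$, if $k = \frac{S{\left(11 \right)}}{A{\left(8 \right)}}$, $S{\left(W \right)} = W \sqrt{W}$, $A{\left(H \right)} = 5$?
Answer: $- \frac{6688 \sqrt{11}}{5} \approx -4436.3$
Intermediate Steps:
$S{\left(W \right)} = W^{\frac{3}{2}}$
$k = \frac{11 \sqrt{11}}{5}$ ($k = \frac{11^{\frac{3}{2}}}{5} = 11 \sqrt{11} \cdot \frac{1}{5} = \frac{11 \sqrt{11}}{5} \approx 7.2966$)
$k \left(-608\right) = \frac{11 \sqrt{11}}{5} \left(-608\right) = - \frac{6688 \sqrt{11}}{5}$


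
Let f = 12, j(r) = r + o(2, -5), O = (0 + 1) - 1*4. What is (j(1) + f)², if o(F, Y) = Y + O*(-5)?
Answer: 529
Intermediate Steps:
O = -3 (O = 1 - 4 = -3)
o(F, Y) = 15 + Y (o(F, Y) = Y - 3*(-5) = Y + 15 = 15 + Y)
j(r) = 10 + r (j(r) = r + (15 - 5) = r + 10 = 10 + r)
(j(1) + f)² = ((10 + 1) + 12)² = (11 + 12)² = 23² = 529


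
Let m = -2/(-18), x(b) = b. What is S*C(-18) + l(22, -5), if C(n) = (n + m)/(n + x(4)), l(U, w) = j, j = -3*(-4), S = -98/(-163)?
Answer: 18731/1467 ≈ 12.768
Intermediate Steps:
S = 98/163 (S = -98*(-1/163) = 98/163 ≈ 0.60123)
j = 12
l(U, w) = 12
m = 1/9 (m = -2*(-1/18) = 1/9 ≈ 0.11111)
C(n) = (1/9 + n)/(4 + n) (C(n) = (n + 1/9)/(n + 4) = (1/9 + n)/(4 + n))
S*C(-18) + l(22, -5) = 98*((1/9 - 18)/(4 - 18))/163 + 12 = 98*(-161/9/(-14))/163 + 12 = 98*(-1/14*(-161/9))/163 + 12 = (98/163)*(23/18) + 12 = 1127/1467 + 12 = 18731/1467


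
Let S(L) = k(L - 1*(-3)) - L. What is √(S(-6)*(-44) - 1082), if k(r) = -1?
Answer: I*√1302 ≈ 36.083*I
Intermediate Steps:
S(L) = -1 - L
√(S(-6)*(-44) - 1082) = √((-1 - 1*(-6))*(-44) - 1082) = √((-1 + 6)*(-44) - 1082) = √(5*(-44) - 1082) = √(-220 - 1082) = √(-1302) = I*√1302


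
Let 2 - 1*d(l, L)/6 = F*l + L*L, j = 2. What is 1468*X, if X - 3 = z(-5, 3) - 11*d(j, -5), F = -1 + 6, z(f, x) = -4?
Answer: 3195836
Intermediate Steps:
F = 5
d(l, L) = 12 - 30*l - 6*L**2 (d(l, L) = 12 - 6*(5*l + L*L) = 12 - 6*(5*l + L**2) = 12 - 6*(L**2 + 5*l) = 12 + (-30*l - 6*L**2) = 12 - 30*l - 6*L**2)
X = 2177 (X = 3 + (-4 - 11*(12 - 30*2 - 6*(-5)**2)) = 3 + (-4 - 11*(12 - 60 - 6*25)) = 3 + (-4 - 11*(12 - 60 - 150)) = 3 + (-4 - 11*(-198)) = 3 + (-4 + 2178) = 3 + 2174 = 2177)
1468*X = 1468*2177 = 3195836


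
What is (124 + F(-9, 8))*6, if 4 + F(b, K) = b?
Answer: 666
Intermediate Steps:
F(b, K) = -4 + b
(124 + F(-9, 8))*6 = (124 + (-4 - 9))*6 = (124 - 13)*6 = 111*6 = 666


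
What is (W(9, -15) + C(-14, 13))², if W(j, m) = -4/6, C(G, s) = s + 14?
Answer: 6241/9 ≈ 693.44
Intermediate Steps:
C(G, s) = 14 + s
W(j, m) = -⅔ (W(j, m) = -4*⅙ = -⅔)
(W(9, -15) + C(-14, 13))² = (-⅔ + (14 + 13))² = (-⅔ + 27)² = (79/3)² = 6241/9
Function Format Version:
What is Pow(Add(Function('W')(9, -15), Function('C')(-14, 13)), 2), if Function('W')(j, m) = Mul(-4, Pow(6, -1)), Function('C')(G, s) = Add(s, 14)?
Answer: Rational(6241, 9) ≈ 693.44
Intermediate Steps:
Function('C')(G, s) = Add(14, s)
Function('W')(j, m) = Rational(-2, 3) (Function('W')(j, m) = Mul(-4, Rational(1, 6)) = Rational(-2, 3))
Pow(Add(Function('W')(9, -15), Function('C')(-14, 13)), 2) = Pow(Add(Rational(-2, 3), Add(14, 13)), 2) = Pow(Add(Rational(-2, 3), 27), 2) = Pow(Rational(79, 3), 2) = Rational(6241, 9)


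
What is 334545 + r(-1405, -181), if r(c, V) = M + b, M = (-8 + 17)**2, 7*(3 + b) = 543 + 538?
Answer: 2343442/7 ≈ 3.3478e+5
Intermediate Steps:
b = 1060/7 (b = -3 + (543 + 538)/7 = -3 + (1/7)*1081 = -3 + 1081/7 = 1060/7 ≈ 151.43)
M = 81 (M = 9**2 = 81)
r(c, V) = 1627/7 (r(c, V) = 81 + 1060/7 = 1627/7)
334545 + r(-1405, -181) = 334545 + 1627/7 = 2343442/7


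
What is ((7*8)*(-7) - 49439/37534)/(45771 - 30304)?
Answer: -14762767/580538378 ≈ -0.025429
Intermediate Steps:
((7*8)*(-7) - 49439/37534)/(45771 - 30304) = (56*(-7) - 49439*1/37534)/15467 = (-392 - 49439/37534)*(1/15467) = -14762767/37534*1/15467 = -14762767/580538378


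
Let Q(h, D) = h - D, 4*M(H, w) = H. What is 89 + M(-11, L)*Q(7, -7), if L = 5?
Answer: 101/2 ≈ 50.500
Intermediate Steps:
M(H, w) = H/4
89 + M(-11, L)*Q(7, -7) = 89 + ((¼)*(-11))*(7 - 1*(-7)) = 89 - 11*(7 + 7)/4 = 89 - 11/4*14 = 89 - 77/2 = 101/2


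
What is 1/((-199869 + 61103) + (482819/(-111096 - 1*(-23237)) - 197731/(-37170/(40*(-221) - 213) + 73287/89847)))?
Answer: -39078513708851/6993037858690463128 ≈ -5.5882e-6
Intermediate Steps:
1/((-199869 + 61103) + (482819/(-111096 - 1*(-23237)) - 197731/(-37170/(40*(-221) - 213) + 73287/89847))) = 1/(-138766 + (482819/(-111096 + 23237) - 197731/(-37170/(-8840 - 213) + 73287*(1/89847)))) = 1/(-138766 + (482819/(-87859) - 197731/(-37170/(-9053) + 8143/9983))) = 1/(-138766 + (482819*(-1/87859) - 197731/(-37170*(-1/9053) + 8143/9983))) = 1/(-138766 + (-482819/87859 - 197731/(37170/9053 + 8143/9983))) = 1/(-138766 + (-482819/87859 - 197731/444786689/90376099)) = 1/(-138766 + (-482819/87859 - 197731*90376099/444786689)) = 1/(-138766 + (-482819/87859 - 17870156431369/444786689)) = 1/(-138766 - 1570268825368045262/39078513708851) = 1/(-6993037858690463128/39078513708851) = -39078513708851/6993037858690463128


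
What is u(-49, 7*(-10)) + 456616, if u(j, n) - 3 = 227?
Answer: 456846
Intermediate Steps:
u(j, n) = 230 (u(j, n) = 3 + 227 = 230)
u(-49, 7*(-10)) + 456616 = 230 + 456616 = 456846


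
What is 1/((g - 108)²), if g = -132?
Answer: 1/57600 ≈ 1.7361e-5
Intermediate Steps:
1/((g - 108)²) = 1/((-132 - 108)²) = 1/((-240)²) = 1/57600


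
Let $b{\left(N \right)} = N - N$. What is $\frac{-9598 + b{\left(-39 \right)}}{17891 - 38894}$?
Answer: $\frac{9598}{21003} \approx 0.45698$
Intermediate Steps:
$b{\left(N \right)} = 0$
$\frac{-9598 + b{\left(-39 \right)}}{17891 - 38894} = \frac{-9598 + 0}{17891 - 38894} = - \frac{9598}{-21003} = \left(-9598\right) \left(- \frac{1}{21003}\right) = \frac{9598}{21003}$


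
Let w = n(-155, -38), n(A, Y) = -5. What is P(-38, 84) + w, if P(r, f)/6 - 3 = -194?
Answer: -1151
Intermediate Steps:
P(r, f) = -1146 (P(r, f) = 18 + 6*(-194) = 18 - 1164 = -1146)
w = -5
P(-38, 84) + w = -1146 - 5 = -1151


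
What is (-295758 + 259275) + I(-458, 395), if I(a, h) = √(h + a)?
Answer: -36483 + 3*I*√7 ≈ -36483.0 + 7.9373*I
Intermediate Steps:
I(a, h) = √(a + h)
(-295758 + 259275) + I(-458, 395) = (-295758 + 259275) + √(-458 + 395) = -36483 + √(-63) = -36483 + 3*I*√7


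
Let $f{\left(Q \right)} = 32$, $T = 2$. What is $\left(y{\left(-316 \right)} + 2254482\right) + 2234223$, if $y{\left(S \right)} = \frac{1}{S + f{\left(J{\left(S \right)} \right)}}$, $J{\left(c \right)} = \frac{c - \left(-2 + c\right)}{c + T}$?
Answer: $\frac{1274792219}{284} \approx 4.4887 \cdot 10^{6}$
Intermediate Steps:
$J{\left(c \right)} = \frac{2}{2 + c}$ ($J{\left(c \right)} = \frac{c - \left(-2 + c\right)}{c + 2} = \frac{2}{2 + c}$)
$y{\left(S \right)} = \frac{1}{32 + S}$ ($y{\left(S \right)} = \frac{1}{S + 32} = \frac{1}{32 + S}$)
$\left(y{\left(-316 \right)} + 2254482\right) + 2234223 = \left(\frac{1}{32 - 316} + 2254482\right) + 2234223 = \left(\frac{1}{-284} + 2254482\right) + 2234223 = \left(- \frac{1}{284} + 2254482\right) + 2234223 = \frac{640272887}{284} + 2234223 = \frac{1274792219}{284}$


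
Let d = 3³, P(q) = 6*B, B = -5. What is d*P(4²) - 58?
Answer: -868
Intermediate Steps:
P(q) = -30 (P(q) = 6*(-5) = -30)
d = 27
d*P(4²) - 58 = 27*(-30) - 58 = -810 - 58 = -868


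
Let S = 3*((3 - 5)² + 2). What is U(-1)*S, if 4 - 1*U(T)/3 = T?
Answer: 270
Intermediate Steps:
U(T) = 12 - 3*T
S = 18 (S = 3*((-2)² + 2) = 3*(4 + 2) = 3*6 = 18)
U(-1)*S = (12 - 3*(-1))*18 = (12 + 3)*18 = 15*18 = 270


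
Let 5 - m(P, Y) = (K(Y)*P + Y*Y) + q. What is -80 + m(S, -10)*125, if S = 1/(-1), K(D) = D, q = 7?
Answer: -14080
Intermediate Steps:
S = -1
m(P, Y) = -2 - Y**2 - P*Y (m(P, Y) = 5 - ((Y*P + Y*Y) + 7) = 5 - ((P*Y + Y**2) + 7) = 5 - ((Y**2 + P*Y) + 7) = 5 - (7 + Y**2 + P*Y) = 5 + (-7 - Y**2 - P*Y) = -2 - Y**2 - P*Y)
-80 + m(S, -10)*125 = -80 + (-2 - 1*(-10)**2 - 1*(-1)*(-10))*125 = -80 + (-2 - 1*100 - 10)*125 = -80 + (-2 - 100 - 10)*125 = -80 - 112*125 = -80 - 14000 = -14080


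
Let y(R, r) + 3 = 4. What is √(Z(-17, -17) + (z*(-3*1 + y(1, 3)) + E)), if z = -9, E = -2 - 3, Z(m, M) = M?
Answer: 2*I ≈ 2.0*I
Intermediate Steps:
E = -5
y(R, r) = 1 (y(R, r) = -3 + 4 = 1)
√(Z(-17, -17) + (z*(-3*1 + y(1, 3)) + E)) = √(-17 + (-9*(-3*1 + 1) - 5)) = √(-17 + (-9*(-3 + 1) - 5)) = √(-17 + (-9*(-2) - 5)) = √(-17 + (18 - 5)) = √(-17 + 13) = √(-4) = 2*I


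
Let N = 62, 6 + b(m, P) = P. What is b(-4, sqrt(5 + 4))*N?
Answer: -186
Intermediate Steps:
b(m, P) = -6 + P
b(-4, sqrt(5 + 4))*N = (-6 + sqrt(5 + 4))*62 = (-6 + sqrt(9))*62 = (-6 + 3)*62 = -3*62 = -186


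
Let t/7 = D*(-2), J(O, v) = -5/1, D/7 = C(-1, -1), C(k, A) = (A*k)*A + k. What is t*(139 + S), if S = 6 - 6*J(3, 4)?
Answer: 34300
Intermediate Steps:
C(k, A) = k + k*A**2 (C(k, A) = k*A**2 + k = k + k*A**2)
D = -14 (D = 7*(-(1 + (-1)**2)) = 7*(-(1 + 1)) = 7*(-1*2) = 7*(-2) = -14)
J(O, v) = -5 (J(O, v) = -5*1 = -5)
S = 36 (S = 6 - 6*(-5) = 6 + 30 = 36)
t = 196 (t = 7*(-14*(-2)) = 7*28 = 196)
t*(139 + S) = 196*(139 + 36) = 196*175 = 34300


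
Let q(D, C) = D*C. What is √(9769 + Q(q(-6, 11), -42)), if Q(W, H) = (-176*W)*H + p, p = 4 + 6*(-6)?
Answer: I*√478135 ≈ 691.47*I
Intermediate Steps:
q(D, C) = C*D
p = -32 (p = 4 - 36 = -32)
Q(W, H) = -32 - 176*H*W (Q(W, H) = (-176*W)*H - 32 = -176*H*W - 32 = -32 - 176*H*W)
√(9769 + Q(q(-6, 11), -42)) = √(9769 + (-32 - 176*(-42)*11*(-6))) = √(9769 + (-32 - 176*(-42)*(-66))) = √(9769 + (-32 - 487872)) = √(9769 - 487904) = √(-478135) = I*√478135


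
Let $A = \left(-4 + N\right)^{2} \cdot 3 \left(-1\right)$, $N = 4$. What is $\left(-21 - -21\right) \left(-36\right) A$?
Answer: $0$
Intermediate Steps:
$A = 0$ ($A = \left(-4 + 4\right)^{2} \cdot 3 \left(-1\right) = 0^{2} \cdot 3 \left(-1\right) = 0 \cdot 3 \left(-1\right) = 0 \left(-1\right) = 0$)
$\left(-21 - -21\right) \left(-36\right) A = \left(-21 - -21\right) \left(-36\right) 0 = \left(-21 + 21\right) \left(-36\right) 0 = 0 \left(-36\right) 0 = 0 \cdot 0 = 0$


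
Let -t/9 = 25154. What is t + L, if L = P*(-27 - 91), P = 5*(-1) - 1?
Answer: -225678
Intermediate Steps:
P = -6 (P = -5 - 1 = -6)
t = -226386 (t = -9*25154 = -226386)
L = 708 (L = -6*(-27 - 91) = -6*(-118) = 708)
t + L = -226386 + 708 = -225678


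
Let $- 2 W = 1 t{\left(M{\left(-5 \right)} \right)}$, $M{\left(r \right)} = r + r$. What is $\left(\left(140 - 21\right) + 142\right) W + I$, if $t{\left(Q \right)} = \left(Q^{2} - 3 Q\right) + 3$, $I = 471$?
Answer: $- \frac{33771}{2} \approx -16886.0$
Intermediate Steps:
$M{\left(r \right)} = 2 r$
$t{\left(Q \right)} = 3 + Q^{2} - 3 Q$
$W = - \frac{133}{2}$ ($W = - \frac{1 \left(3 + \left(2 \left(-5\right)\right)^{2} - 3 \cdot 2 \left(-5\right)\right)}{2} = - \frac{1 \left(3 + \left(-10\right)^{2} - -30\right)}{2} = - \frac{1 \left(3 + 100 + 30\right)}{2} = - \frac{1 \cdot 133}{2} = \left(- \frac{1}{2}\right) 133 = - \frac{133}{2} \approx -66.5$)
$\left(\left(140 - 21\right) + 142\right) W + I = \left(\left(140 - 21\right) + 142\right) \left(- \frac{133}{2}\right) + 471 = \left(119 + 142\right) \left(- \frac{133}{2}\right) + 471 = 261 \left(- \frac{133}{2}\right) + 471 = - \frac{34713}{2} + 471 = - \frac{33771}{2}$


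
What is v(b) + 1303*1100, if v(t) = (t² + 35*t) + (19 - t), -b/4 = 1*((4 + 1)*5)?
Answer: 1439919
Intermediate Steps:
b = -100 (b = -4*(4 + 1)*5 = -4*5*5 = -4*25 = -100)
v(t) = 19 + t² + 34*t
v(b) + 1303*1100 = (19 + (-100)² + 34*(-100)) + 1303*1100 = (19 + 10000 - 3400) + 1433300 = 6619 + 1433300 = 1439919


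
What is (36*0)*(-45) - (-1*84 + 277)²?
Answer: -37249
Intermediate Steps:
(36*0)*(-45) - (-1*84 + 277)² = 0*(-45) - (-84 + 277)² = 0 - 1*193² = 0 - 1*37249 = 0 - 37249 = -37249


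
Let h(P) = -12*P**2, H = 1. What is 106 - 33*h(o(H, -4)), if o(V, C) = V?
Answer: 502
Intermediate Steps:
106 - 33*h(o(H, -4)) = 106 - (-396)*1**2 = 106 - (-396) = 106 - 33*(-12) = 106 + 396 = 502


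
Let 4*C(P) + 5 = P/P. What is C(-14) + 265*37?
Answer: 9804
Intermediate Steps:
C(P) = -1 (C(P) = -5/4 + (P/P)/4 = -5/4 + (1/4)*1 = -5/4 + 1/4 = -1)
C(-14) + 265*37 = -1 + 265*37 = -1 + 9805 = 9804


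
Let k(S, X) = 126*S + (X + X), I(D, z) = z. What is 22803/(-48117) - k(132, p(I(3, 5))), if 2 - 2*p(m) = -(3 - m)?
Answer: -266768249/16039 ≈ -16632.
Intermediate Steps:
p(m) = 5/2 - m/2 (p(m) = 1 - (-1)*(3 - m)/2 = 1 - (-3 + m)/2 = 1 + (3/2 - m/2) = 5/2 - m/2)
k(S, X) = 2*X + 126*S (k(S, X) = 126*S + 2*X = 2*X + 126*S)
22803/(-48117) - k(132, p(I(3, 5))) = 22803/(-48117) - (2*(5/2 - ½*5) + 126*132) = 22803*(-1/48117) - (2*(5/2 - 5/2) + 16632) = -7601/16039 - (2*0 + 16632) = -7601/16039 - (0 + 16632) = -7601/16039 - 1*16632 = -7601/16039 - 16632 = -266768249/16039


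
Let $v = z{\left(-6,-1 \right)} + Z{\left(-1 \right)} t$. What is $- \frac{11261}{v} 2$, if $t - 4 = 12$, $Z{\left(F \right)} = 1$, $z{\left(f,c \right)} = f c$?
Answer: $- \frac{11261}{11} \approx -1023.7$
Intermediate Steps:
$z{\left(f,c \right)} = c f$
$t = 16$ ($t = 4 + 12 = 16$)
$v = 22$ ($v = \left(-1\right) \left(-6\right) + 1 \cdot 16 = 6 + 16 = 22$)
$- \frac{11261}{v} 2 = - \frac{11261}{22} \cdot 2 = \left(-11261\right) \frac{1}{22} \cdot 2 = \left(- \frac{11261}{22}\right) 2 = - \frac{11261}{11}$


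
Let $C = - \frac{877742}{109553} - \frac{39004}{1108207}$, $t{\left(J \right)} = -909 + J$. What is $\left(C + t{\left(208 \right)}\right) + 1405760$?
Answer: $\frac{170583585110607983}{121407401471} \approx 1.4051 \cdot 10^{6}$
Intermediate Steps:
$C = - \frac{976992833806}{121407401471}$ ($C = \left(-877742\right) \frac{1}{109553} - \frac{39004}{1108207} = - \frac{877742}{109553} - \frac{39004}{1108207} = - \frac{976992833806}{121407401471} \approx -8.0472$)
$\left(C + t{\left(208 \right)}\right) + 1405760 = \left(- \frac{976992833806}{121407401471} + \left(-909 + 208\right)\right) + 1405760 = \left(- \frac{976992833806}{121407401471} - 701\right) + 1405760 = - \frac{86083581264977}{121407401471} + 1405760 = \frac{170583585110607983}{121407401471}$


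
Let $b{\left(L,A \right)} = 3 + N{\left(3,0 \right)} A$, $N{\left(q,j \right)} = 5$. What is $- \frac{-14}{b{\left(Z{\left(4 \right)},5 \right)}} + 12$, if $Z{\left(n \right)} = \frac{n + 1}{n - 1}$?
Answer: $\frac{25}{2} \approx 12.5$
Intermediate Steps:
$Z{\left(n \right)} = \frac{1 + n}{-1 + n}$
$b{\left(L,A \right)} = 3 + 5 A$
$- \frac{-14}{b{\left(Z{\left(4 \right)},5 \right)}} + 12 = - \frac{-14}{3 + 5 \cdot 5} + 12 = - \frac{-14}{3 + 25} + 12 = - \frac{-14}{28} + 12 = \left(-1\right) \left(- \frac{1}{2}\right) + 12 = \frac{1}{2} + 12 = \frac{25}{2}$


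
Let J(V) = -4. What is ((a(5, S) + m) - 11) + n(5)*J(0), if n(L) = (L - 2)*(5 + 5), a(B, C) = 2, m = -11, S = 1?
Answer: -140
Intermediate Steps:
n(L) = -20 + 10*L (n(L) = (-2 + L)*10 = -20 + 10*L)
((a(5, S) + m) - 11) + n(5)*J(0) = ((2 - 11) - 11) + (-20 + 10*5)*(-4) = (-9 - 11) + (-20 + 50)*(-4) = -20 + 30*(-4) = -20 - 120 = -140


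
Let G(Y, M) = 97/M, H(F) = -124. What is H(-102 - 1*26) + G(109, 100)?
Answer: -12303/100 ≈ -123.03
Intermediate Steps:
H(-102 - 1*26) + G(109, 100) = -124 + 97/100 = -12303/100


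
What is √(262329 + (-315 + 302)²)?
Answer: √262498 ≈ 512.35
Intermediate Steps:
√(262329 + (-315 + 302)²) = √(262329 + (-13)²) = √(262329 + 169) = √262498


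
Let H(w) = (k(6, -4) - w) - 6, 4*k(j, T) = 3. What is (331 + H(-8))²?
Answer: 1782225/16 ≈ 1.1139e+5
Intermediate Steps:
k(j, T) = ¾ (k(j, T) = (¼)*3 = ¾)
H(w) = -21/4 - w (H(w) = (¾ - w) - 6 = -21/4 - w)
(331 + H(-8))² = (331 + (-21/4 - 1*(-8)))² = (331 + (-21/4 + 8))² = (331 + 11/4)² = (1335/4)² = 1782225/16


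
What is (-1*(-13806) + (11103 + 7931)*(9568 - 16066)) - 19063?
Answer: -123688189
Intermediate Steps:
(-1*(-13806) + (11103 + 7931)*(9568 - 16066)) - 19063 = (13806 + 19034*(-6498)) - 19063 = (13806 - 123682932) - 19063 = -123669126 - 19063 = -123688189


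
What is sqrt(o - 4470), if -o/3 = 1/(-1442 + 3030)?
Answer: 3*I*sqrt(313116679)/794 ≈ 66.858*I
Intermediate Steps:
o = -3/1588 (o = -3/(-1442 + 3030) = -3/1588 ≈ -0.0018892)
sqrt(o - 4470) = sqrt(-3/1588 - 4470) = sqrt(-7098363/1588) = 3*I*sqrt(313116679)/794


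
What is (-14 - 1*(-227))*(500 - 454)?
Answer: 9798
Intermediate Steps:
(-14 - 1*(-227))*(500 - 454) = (-14 + 227)*46 = 213*46 = 9798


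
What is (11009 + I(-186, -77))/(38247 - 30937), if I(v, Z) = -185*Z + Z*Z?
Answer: 31183/7310 ≈ 4.2658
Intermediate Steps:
I(v, Z) = Z² - 185*Z (I(v, Z) = -185*Z + Z² = Z² - 185*Z)
(11009 + I(-186, -77))/(38247 - 30937) = (11009 - 77*(-185 - 77))/(38247 - 30937) = (11009 - 77*(-262))/7310 = (11009 + 20174)*(1/7310) = 31183*(1/7310) = 31183/7310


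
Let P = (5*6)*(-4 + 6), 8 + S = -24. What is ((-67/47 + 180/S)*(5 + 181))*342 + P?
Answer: -42153213/94 ≈ -4.4844e+5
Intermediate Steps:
S = -32 (S = -8 - 24 = -32)
P = 60 (P = 30*2 = 60)
((-67/47 + 180/S)*(5 + 181))*342 + P = ((-67/47 + 180/(-32))*(5 + 181))*342 + 60 = ((-67*1/47 + 180*(-1/32))*186)*342 + 60 = ((-67/47 - 45/8)*186)*342 + 60 = -2651/376*186*342 + 60 = -246543/188*342 + 60 = -42158853/94 + 60 = -42153213/94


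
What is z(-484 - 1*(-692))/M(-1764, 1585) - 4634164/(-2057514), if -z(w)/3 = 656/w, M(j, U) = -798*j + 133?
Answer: 42405868588019/18827760229005 ≈ 2.2523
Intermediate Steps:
M(j, U) = 133 - 798*j
z(w) = -1968/w
z(-484 - 1*(-692))/M(-1764, 1585) - 4634164/(-2057514) = (-1968/(-484 - 1*(-692)))/(133 - 798*(-1764)) - 4634164/(-2057514) = (-1968/(-484 + 692))/(133 + 1407672) - 4634164*(-1/2057514) = -1968/208/1407805 + 2317082/1028757 = -1968*1/208*(1/1407805) + 2317082/1028757 = -123/13*1/1407805 + 2317082/1028757 = -123/18301465 + 2317082/1028757 = 42405868588019/18827760229005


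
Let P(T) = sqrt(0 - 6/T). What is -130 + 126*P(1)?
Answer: -130 + 126*I*sqrt(6) ≈ -130.0 + 308.64*I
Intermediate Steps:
P(T) = sqrt(6)*sqrt(-1/T) (P(T) = sqrt(-6/T) = sqrt(6)*sqrt(-1/T))
-130 + 126*P(1) = -130 + 126*(sqrt(6)*sqrt(-1/1)) = -130 + 126*(sqrt(6)*sqrt(-1*1)) = -130 + 126*(sqrt(6)*sqrt(-1)) = -130 + 126*(sqrt(6)*I) = -130 + 126*(I*sqrt(6)) = -130 + 126*I*sqrt(6)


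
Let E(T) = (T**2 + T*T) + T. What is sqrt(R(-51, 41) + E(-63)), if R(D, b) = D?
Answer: 4*sqrt(489) ≈ 88.453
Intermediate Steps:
E(T) = T + 2*T**2 (E(T) = (T**2 + T**2) + T = 2*T**2 + T = T + 2*T**2)
sqrt(R(-51, 41) + E(-63)) = sqrt(-51 - 63*(1 + 2*(-63))) = sqrt(-51 - 63*(1 - 126)) = sqrt(-51 - 63*(-125)) = sqrt(-51 + 7875) = sqrt(7824) = 4*sqrt(489)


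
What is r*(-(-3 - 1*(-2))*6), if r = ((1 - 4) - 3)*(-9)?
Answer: 324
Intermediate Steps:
r = 54 (r = (-3 - 3)*(-9) = -6*(-9) = 54)
r*(-(-3 - 1*(-2))*6) = 54*(-(-3 - 1*(-2))*6) = 54*(-(-3 + 2)*6) = 54*(-1*(-1)*6) = 54*(1*6) = 54*6 = 324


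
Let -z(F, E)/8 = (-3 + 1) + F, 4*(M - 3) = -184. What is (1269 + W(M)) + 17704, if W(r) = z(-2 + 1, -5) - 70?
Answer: 18927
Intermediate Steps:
M = -43 (M = 3 + (¼)*(-184) = 3 - 46 = -43)
z(F, E) = 16 - 8*F (z(F, E) = -8*((-3 + 1) + F) = -8*(-2 + F) = 16 - 8*F)
W(r) = -46 (W(r) = (16 - 8*(-2 + 1)) - 70 = (16 - 8*(-1)) - 70 = (16 + 8) - 70 = 24 - 70 = -46)
(1269 + W(M)) + 17704 = (1269 - 46) + 17704 = 1223 + 17704 = 18927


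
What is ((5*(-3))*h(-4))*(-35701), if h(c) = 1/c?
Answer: -535515/4 ≈ -1.3388e+5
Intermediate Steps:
h(c) = 1/c
((5*(-3))*h(-4))*(-35701) = ((5*(-3))/(-4))*(-35701) = -15*(-¼)*(-35701) = (15/4)*(-35701) = -535515/4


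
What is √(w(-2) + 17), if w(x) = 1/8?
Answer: √274/4 ≈ 4.1382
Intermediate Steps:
w(x) = ⅛
√(w(-2) + 17) = √(⅛ + 17) = √(137/8) = √274/4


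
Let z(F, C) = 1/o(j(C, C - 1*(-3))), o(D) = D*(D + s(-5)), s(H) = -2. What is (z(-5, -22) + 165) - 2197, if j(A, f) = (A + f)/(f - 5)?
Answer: -583760/287 ≈ -2034.0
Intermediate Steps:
j(A, f) = (A + f)/(-5 + f)
o(D) = D*(-2 + D) (o(D) = D*(D - 2) = D*(-2 + D))
z(F, C) = (-2 + C)/((-2 + (3 + 2*C)/(-2 + C))*(3 + 2*C)) (z(F, C) = 1/(((C + (C - 1*(-3)))/(-5 + (C - 1*(-3))))*(-2 + (C + (C - 1*(-3)))/(-5 + (C - 1*(-3))))) = 1/(((C + (C + 3))/(-5 + (C + 3)))*(-2 + (C + (C + 3))/(-5 + (C + 3)))) = 1/(((C + (3 + C))/(-5 + (3 + C)))*(-2 + (C + (3 + C))/(-5 + (3 + C)))) = 1/(((3 + 2*C)/(-2 + C))*(-2 + (3 + 2*C)/(-2 + C))) = 1/((-2 + (3 + 2*C)/(-2 + C))*(3 + 2*C)/(-2 + C)) = (-2 + C)/((-2 + (3 + 2*C)/(-2 + C))*(3 + 2*C)))
(z(-5, -22) + 165) - 2197 = ((-2 - 22)²/(7*(3 + 2*(-22))) + 165) - 2197 = ((⅐)*(-24)²/(3 - 44) + 165) - 2197 = ((⅐)*576/(-41) + 165) - 2197 = ((⅐)*576*(-1/41) + 165) - 2197 = (-576/287 + 165) - 2197 = 46779/287 - 2197 = -583760/287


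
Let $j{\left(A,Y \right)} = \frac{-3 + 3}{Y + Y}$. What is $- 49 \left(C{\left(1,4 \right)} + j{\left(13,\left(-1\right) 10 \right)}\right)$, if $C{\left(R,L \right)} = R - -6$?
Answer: $-343$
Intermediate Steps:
$j{\left(A,Y \right)} = 0$ ($j{\left(A,Y \right)} = \frac{0}{2 Y} = 0 \frac{1}{2 Y} = 0$)
$C{\left(R,L \right)} = 6 + R$ ($C{\left(R,L \right)} = R + 6 = 6 + R$)
$- 49 \left(C{\left(1,4 \right)} + j{\left(13,\left(-1\right) 10 \right)}\right) = - 49 \left(\left(6 + 1\right) + 0\right) = - 49 \left(7 + 0\right) = \left(-49\right) 7 = -343$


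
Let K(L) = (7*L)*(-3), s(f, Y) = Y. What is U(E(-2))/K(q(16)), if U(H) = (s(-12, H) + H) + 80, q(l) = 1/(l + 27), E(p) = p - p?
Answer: -3440/21 ≈ -163.81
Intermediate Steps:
E(p) = 0
q(l) = 1/(27 + l)
U(H) = 80 + 2*H (U(H) = (H + H) + 80 = 2*H + 80 = 80 + 2*H)
K(L) = -21*L
U(E(-2))/K(q(16)) = (80 + 2*0)/((-21/(27 + 16))) = (80 + 0)/((-21/43)) = 80/((-21*1/43)) = 80/(-21/43) = 80*(-43/21) = -3440/21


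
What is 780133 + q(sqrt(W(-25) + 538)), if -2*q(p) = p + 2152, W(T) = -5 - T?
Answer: 779057 - 3*sqrt(62)/2 ≈ 7.7905e+5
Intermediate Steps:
q(p) = -1076 - p/2 (q(p) = -(p + 2152)/2 = -(2152 + p)/2 = -1076 - p/2)
780133 + q(sqrt(W(-25) + 538)) = 780133 + (-1076 - sqrt((-5 - 1*(-25)) + 538)/2) = 780133 + (-1076 - sqrt((-5 + 25) + 538)/2) = 780133 + (-1076 - sqrt(20 + 538)/2) = 780133 + (-1076 - 3*sqrt(62)/2) = 779057 - 3*sqrt(62)/2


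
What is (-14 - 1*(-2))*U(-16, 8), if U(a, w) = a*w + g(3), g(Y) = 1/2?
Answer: 1530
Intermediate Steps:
g(Y) = ½
U(a, w) = ½ + a*w (U(a, w) = a*w + ½ = ½ + a*w)
(-14 - 1*(-2))*U(-16, 8) = (-14 - 1*(-2))*(½ - 16*8) = (-14 + 2)*(½ - 128) = -12*(-255/2) = 1530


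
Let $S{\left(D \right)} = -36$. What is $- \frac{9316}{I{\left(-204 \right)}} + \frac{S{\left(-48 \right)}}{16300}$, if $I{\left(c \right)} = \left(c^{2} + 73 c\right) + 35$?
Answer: $- \frac{38203531}{109042925} \approx -0.35035$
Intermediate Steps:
$I{\left(c \right)} = 35 + c^{2} + 73 c$
$- \frac{9316}{I{\left(-204 \right)}} + \frac{S{\left(-48 \right)}}{16300} = - \frac{9316}{35 + \left(-204\right)^{2} + 73 \left(-204\right)} - \frac{36}{16300} = - \frac{9316}{35 + 41616 - 14892} - \frac{9}{4075} = - \frac{9316}{26759} - \frac{9}{4075} = - \frac{38203531}{109042925}$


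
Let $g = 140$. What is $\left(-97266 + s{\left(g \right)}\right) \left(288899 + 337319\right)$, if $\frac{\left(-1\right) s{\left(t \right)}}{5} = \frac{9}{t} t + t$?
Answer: $-61376252398$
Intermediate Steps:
$s{\left(t \right)} = -45 - 5 t$ ($s{\left(t \right)} = - 5 \left(\frac{9}{t} t + t\right) = - 5 \left(9 + t\right) = -45 - 5 t$)
$\left(-97266 + s{\left(g \right)}\right) \left(288899 + 337319\right) = \left(-97266 - 745\right) \left(288899 + 337319\right) = \left(-97266 - 745\right) 626218 = \left(-98011\right) 626218 = -61376252398$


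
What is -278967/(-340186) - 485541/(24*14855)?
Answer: -10952822631/20213852120 ≈ -0.54185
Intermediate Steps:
-278967/(-340186) - 485541/(24*14855) = -278967*(-1/340186) - 485541/356520 = 278967/340186 - 485541*1/356520 = 278967/340186 - 161847/118840 = -10952822631/20213852120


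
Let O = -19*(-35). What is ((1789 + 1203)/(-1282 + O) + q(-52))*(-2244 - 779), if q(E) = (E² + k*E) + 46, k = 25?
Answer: -2695482134/617 ≈ -4.3687e+6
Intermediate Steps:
O = 665
q(E) = 46 + E² + 25*E (q(E) = (E² + 25*E) + 46 = 46 + E² + 25*E)
((1789 + 1203)/(-1282 + O) + q(-52))*(-2244 - 779) = ((1789 + 1203)/(-1282 + 665) + (46 + (-52)² + 25*(-52)))*(-2244 - 779) = (2992/(-617) + (46 + 2704 - 1300))*(-3023) = (2992*(-1/617) + 1450)*(-3023) = (-2992/617 + 1450)*(-3023) = (891658/617)*(-3023) = -2695482134/617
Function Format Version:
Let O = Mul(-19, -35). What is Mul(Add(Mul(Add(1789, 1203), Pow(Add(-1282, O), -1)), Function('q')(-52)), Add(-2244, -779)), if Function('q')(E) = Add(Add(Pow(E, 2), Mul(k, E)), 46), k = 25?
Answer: Rational(-2695482134, 617) ≈ -4.3687e+6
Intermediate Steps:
O = 665
Function('q')(E) = Add(46, Pow(E, 2), Mul(25, E)) (Function('q')(E) = Add(Add(Pow(E, 2), Mul(25, E)), 46) = Add(46, Pow(E, 2), Mul(25, E)))
Mul(Add(Mul(Add(1789, 1203), Pow(Add(-1282, O), -1)), Function('q')(-52)), Add(-2244, -779)) = Mul(Add(Mul(Add(1789, 1203), Pow(Add(-1282, 665), -1)), Add(46, Pow(-52, 2), Mul(25, -52))), Add(-2244, -779)) = Mul(Add(Mul(2992, Pow(-617, -1)), Add(46, 2704, -1300)), -3023) = Mul(Add(Mul(2992, Rational(-1, 617)), 1450), -3023) = Mul(Add(Rational(-2992, 617), 1450), -3023) = Mul(Rational(891658, 617), -3023) = Rational(-2695482134, 617)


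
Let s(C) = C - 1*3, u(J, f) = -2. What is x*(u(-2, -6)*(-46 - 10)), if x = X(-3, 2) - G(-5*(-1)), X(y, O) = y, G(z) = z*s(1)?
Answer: 784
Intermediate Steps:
s(C) = -3 + C (s(C) = C - 3 = -3 + C)
G(z) = -2*z (G(z) = z*(-3 + 1) = z*(-2) = -2*z)
x = 7 (x = -3 - (-2)*(-5*(-1)) = -3 - (-2)*5 = -3 - 1*(-10) = -3 + 10 = 7)
x*(u(-2, -6)*(-46 - 10)) = 7*(-2*(-46 - 10)) = 7*(-2*(-56)) = 7*112 = 784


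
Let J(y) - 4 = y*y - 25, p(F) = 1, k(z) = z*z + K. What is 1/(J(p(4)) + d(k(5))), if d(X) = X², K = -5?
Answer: 1/380 ≈ 0.0026316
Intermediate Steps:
k(z) = -5 + z² (k(z) = z*z - 5 = z² - 5 = -5 + z²)
J(y) = -21 + y² (J(y) = 4 + (y*y - 25) = 4 + (y² - 25) = 4 + (-25 + y²) = -21 + y²)
1/(J(p(4)) + d(k(5))) = 1/((-21 + 1²) + (-5 + 5²)²) = 1/((-21 + 1) + (-5 + 25)²) = 1/(-20 + 20²) = 1/(-20 + 400) = 1/380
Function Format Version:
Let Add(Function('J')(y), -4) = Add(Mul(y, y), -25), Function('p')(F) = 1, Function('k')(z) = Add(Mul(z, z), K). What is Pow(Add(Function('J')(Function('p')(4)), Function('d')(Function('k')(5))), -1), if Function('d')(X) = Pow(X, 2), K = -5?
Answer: Rational(1, 380) ≈ 0.0026316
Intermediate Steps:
Function('k')(z) = Add(-5, Pow(z, 2)) (Function('k')(z) = Add(Mul(z, z), -5) = Add(Pow(z, 2), -5) = Add(-5, Pow(z, 2)))
Function('J')(y) = Add(-21, Pow(y, 2)) (Function('J')(y) = Add(4, Add(Mul(y, y), -25)) = Add(4, Add(Pow(y, 2), -25)) = Add(4, Add(-25, Pow(y, 2))) = Add(-21, Pow(y, 2)))
Pow(Add(Function('J')(Function('p')(4)), Function('d')(Function('k')(5))), -1) = Pow(Add(Add(-21, Pow(1, 2)), Pow(Add(-5, Pow(5, 2)), 2)), -1) = Pow(Add(Add(-21, 1), Pow(Add(-5, 25), 2)), -1) = Pow(Add(-20, Pow(20, 2)), -1) = Pow(Add(-20, 400), -1) = Pow(380, -1) = Rational(1, 380)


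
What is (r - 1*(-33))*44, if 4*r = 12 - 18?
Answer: 1386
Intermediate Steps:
r = -3/2 (r = (12 - 18)/4 = (¼)*(-6) = -3/2 ≈ -1.5000)
(r - 1*(-33))*44 = (-3/2 - 1*(-33))*44 = (-3/2 + 33)*44 = (63/2)*44 = 1386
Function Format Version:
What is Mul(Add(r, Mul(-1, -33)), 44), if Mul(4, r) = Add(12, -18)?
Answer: 1386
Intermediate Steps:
r = Rational(-3, 2) (r = Mul(Rational(1, 4), Add(12, -18)) = Mul(Rational(1, 4), -6) = Rational(-3, 2) ≈ -1.5000)
Mul(Add(r, Mul(-1, -33)), 44) = Mul(Add(Rational(-3, 2), Mul(-1, -33)), 44) = Mul(Add(Rational(-3, 2), 33), 44) = Mul(Rational(63, 2), 44) = 1386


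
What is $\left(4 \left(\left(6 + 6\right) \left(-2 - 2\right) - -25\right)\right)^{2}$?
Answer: $8464$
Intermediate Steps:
$\left(4 \left(\left(6 + 6\right) \left(-2 - 2\right) - -25\right)\right)^{2} = \left(4 \left(12 \left(-4\right) + 25\right)\right)^{2} = \left(4 \left(-48 + 25\right)\right)^{2} = \left(4 \left(-23\right)\right)^{2} = \left(-92\right)^{2} = 8464$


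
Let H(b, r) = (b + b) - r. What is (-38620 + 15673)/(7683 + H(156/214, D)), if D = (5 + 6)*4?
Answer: -2455329/817529 ≈ -3.0034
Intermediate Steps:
D = 44 (D = 11*4 = 44)
H(b, r) = -r + 2*b (H(b, r) = 2*b - r = -r + 2*b)
(-38620 + 15673)/(7683 + H(156/214, D)) = (-38620 + 15673)/(7683 + (-1*44 + 2*(156/214))) = -22947/(7683 + (-44 + 2*(156*(1/214)))) = -22947/(7683 + (-44 + 2*(78/107))) = -22947/(7683 + (-44 + 156/107)) = -22947/(7683 - 4552/107) = -22947/817529/107 = -22947*107/817529 = -2455329/817529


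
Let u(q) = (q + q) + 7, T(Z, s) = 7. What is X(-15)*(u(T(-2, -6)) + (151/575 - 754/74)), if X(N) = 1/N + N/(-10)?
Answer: 3376747/212750 ≈ 15.872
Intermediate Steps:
u(q) = 7 + 2*q (u(q) = 2*q + 7 = 7 + 2*q)
X(N) = 1/N - N/10 (X(N) = 1/N + N*(-⅒) = 1/N - N/10)
X(-15)*(u(T(-2, -6)) + (151/575 - 754/74)) = (1/(-15) - ⅒*(-15))*((7 + 2*7) + (151/575 - 754/74)) = (-1/15 + 3/2)*((7 + 14) + (151*(1/575) - 754*1/74)) = 43*(21 + (151/575 - 377/37))/30 = 43*(21 - 211188/21275)/30 = (43/30)*(235587/21275) = 3376747/212750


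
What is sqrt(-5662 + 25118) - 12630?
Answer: -12630 + 32*sqrt(19) ≈ -12491.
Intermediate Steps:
sqrt(-5662 + 25118) - 12630 = sqrt(19456) - 12630 = 32*sqrt(19) - 12630 = -12630 + 32*sqrt(19)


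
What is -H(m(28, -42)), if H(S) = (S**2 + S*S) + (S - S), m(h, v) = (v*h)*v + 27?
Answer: -4884475122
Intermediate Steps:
m(h, v) = 27 + h*v**2 (m(h, v) = (h*v)*v + 27 = h*v**2 + 27 = 27 + h*v**2)
H(S) = 2*S**2 (H(S) = (S**2 + S**2) + 0 = 2*S**2 + 0 = 2*S**2)
-H(m(28, -42)) = -2*(27 + 28*(-42)**2)**2 = -2*(27 + 28*1764)**2 = -2*(27 + 49392)**2 = -2*49419**2 = -2*2442237561 = -1*4884475122 = -4884475122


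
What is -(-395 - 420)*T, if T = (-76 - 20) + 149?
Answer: 43195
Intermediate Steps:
T = 53 (T = -96 + 149 = 53)
-(-395 - 420)*T = -(-395 - 420)*53 = -(-815)*53 = -1*(-43195) = 43195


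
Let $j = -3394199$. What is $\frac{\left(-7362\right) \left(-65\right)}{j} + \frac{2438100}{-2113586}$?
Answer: $- \frac{4643405445240}{3586965743807} \approx -1.2945$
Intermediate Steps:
$\frac{\left(-7362\right) \left(-65\right)}{j} + \frac{2438100}{-2113586} = \frac{\left(-7362\right) \left(-65\right)}{-3394199} + \frac{2438100}{-2113586} = 478530 \left(- \frac{1}{3394199}\right) + 2438100 \left(- \frac{1}{2113586}\right) = - \frac{478530}{3394199} - \frac{1219050}{1056793} = - \frac{4643405445240}{3586965743807}$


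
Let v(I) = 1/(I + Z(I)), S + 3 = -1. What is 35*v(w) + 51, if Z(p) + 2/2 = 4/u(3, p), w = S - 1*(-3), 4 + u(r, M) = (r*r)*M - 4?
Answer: 1343/38 ≈ 35.342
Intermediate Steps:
S = -4 (S = -3 - 1 = -4)
u(r, M) = -8 + M*r² (u(r, M) = -4 + ((r*r)*M - 4) = -4 + (r²*M - 4) = -4 + (M*r² - 4) = -4 + (-4 + M*r²) = -8 + M*r²)
w = -1 (w = -4 - 1*(-3) = -4 + 3 = -1)
Z(p) = -1 + 4/(-8 + 9*p) (Z(p) = -1 + 4/(-8 + p*3²) = -1 + 4/(-8 + p*9) = -1 + 4/(-8 + 9*p))
v(I) = 1/(I + 3*(4 - 3*I)/(-8 + 9*I))
35*v(w) + 51 = 35*((-8 + 9*(-1))/(4 + (-1 - 1)*(-8 + 9*(-1)))) + 51 = 35*((-8 - 9)/(4 - 2*(-8 - 9))) + 51 = 35*(-17/(4 - 2*(-17))) + 51 = 35*(-17/(4 + 34)) + 51 = 35*(-17/38) + 51 = -595/38 + 51 = 1343/38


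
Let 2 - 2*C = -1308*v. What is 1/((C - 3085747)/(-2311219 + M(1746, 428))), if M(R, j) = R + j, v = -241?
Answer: 461809/648672 ≈ 0.71193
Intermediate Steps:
C = -157613 (C = 1 - (-654)*(-241) = 1 - 1/2*315228 = 1 - 157614 = -157613)
1/((C - 3085747)/(-2311219 + M(1746, 428))) = 1/((-157613 - 3085747)/(-2311219 + (1746 + 428))) = 1/(-3243360/(-2311219 + 2174)) = 1/(-3243360/(-2309045)) = 1/(-3243360*(-1/2309045)) = 1/(648672/461809) = 461809/648672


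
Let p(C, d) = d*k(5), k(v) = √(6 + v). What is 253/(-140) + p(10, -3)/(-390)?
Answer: -253/140 + √11/130 ≈ -1.7816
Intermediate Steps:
p(C, d) = d*√11 (p(C, d) = d*√(6 + 5) = d*√11)
253/(-140) + p(10, -3)/(-390) = 253/(-140) - 3*√11/(-390) = 253*(-1/140) - 3*√11*(-1/390) = -253/140 + √11/130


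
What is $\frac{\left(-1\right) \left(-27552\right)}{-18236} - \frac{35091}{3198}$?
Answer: $- \frac{60669231}{4859894} \approx -12.484$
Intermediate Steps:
$\frac{\left(-1\right) \left(-27552\right)}{-18236} - \frac{35091}{3198} = 27552 \left(- \frac{1}{18236}\right) - \frac{11697}{1066} = - \frac{6888}{4559} - \frac{11697}{1066} = - \frac{60669231}{4859894}$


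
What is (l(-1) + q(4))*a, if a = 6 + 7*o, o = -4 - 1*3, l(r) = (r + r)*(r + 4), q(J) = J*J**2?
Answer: -2494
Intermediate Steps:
q(J) = J**3
l(r) = 2*r*(4 + r) (l(r) = (2*r)*(4 + r) = 2*r*(4 + r))
o = -7 (o = -4 - 3 = -7)
a = -43 (a = 6 + 7*(-7) = 6 - 49 = -43)
(l(-1) + q(4))*a = (2*(-1)*(4 - 1) + 4**3)*(-43) = (2*(-1)*3 + 64)*(-43) = (-6 + 64)*(-43) = 58*(-43) = -2494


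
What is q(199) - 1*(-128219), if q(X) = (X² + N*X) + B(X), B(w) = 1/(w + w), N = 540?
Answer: 109561441/398 ≈ 2.7528e+5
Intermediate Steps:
B(w) = 1/(2*w)
q(X) = X² + 1/(2*X) + 540*X (q(X) = (X² + 540*X) + 1/(2*X) = X² + 1/(2*X) + 540*X)
q(199) - 1*(-128219) = (199² + (½)/199 + 540*199) - 1*(-128219) = (39601 + (½)*(1/199) + 107460) + 128219 = (39601 + 1/398 + 107460) + 128219 = 58530279/398 + 128219 = 109561441/398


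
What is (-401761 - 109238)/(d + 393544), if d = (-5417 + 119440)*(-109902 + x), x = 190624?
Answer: -170333/3068186050 ≈ -5.5516e-5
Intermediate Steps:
d = 9204164606 (d = (-5417 + 119440)*(-109902 + 190624) = 114023*80722 = 9204164606)
(-401761 - 109238)/(d + 393544) = (-401761 - 109238)/(9204164606 + 393544) = -510999/9204558150 = -510999*1/9204558150 = -170333/3068186050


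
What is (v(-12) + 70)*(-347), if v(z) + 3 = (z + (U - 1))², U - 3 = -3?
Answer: -81892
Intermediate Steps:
U = 0 (U = 3 - 3 = 0)
v(z) = -3 + (-1 + z)² (v(z) = -3 + (z + (0 - 1))² = -3 + (z - 1)² = -3 + (-1 + z)²)
(v(-12) + 70)*(-347) = ((-3 + (-1 - 12)²) + 70)*(-347) = ((-3 + (-13)²) + 70)*(-347) = ((-3 + 169) + 70)*(-347) = (166 + 70)*(-347) = 236*(-347) = -81892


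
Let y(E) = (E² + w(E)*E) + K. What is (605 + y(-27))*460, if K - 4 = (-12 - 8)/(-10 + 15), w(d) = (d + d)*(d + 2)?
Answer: -16153360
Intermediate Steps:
w(d) = 2*d*(2 + d) (w(d) = (2*d)*(2 + d) = 2*d*(2 + d))
K = 0 (K = 4 + (-12 - 8)/(-10 + 15) = 4 - 20/5 = 4 - 20*⅕ = 4 - 4 = 0)
y(E) = E² + 2*E²*(2 + E) (y(E) = (E² + (2*E*(2 + E))*E) + 0 = (E² + 2*E²*(2 + E)) + 0 = E² + 2*E²*(2 + E))
(605 + y(-27))*460 = (605 + (-27)²*(5 + 2*(-27)))*460 = (605 + 729*(5 - 54))*460 = (605 + 729*(-49))*460 = (605 - 35721)*460 = -35116*460 = -16153360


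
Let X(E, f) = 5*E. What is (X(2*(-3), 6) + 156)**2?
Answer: 15876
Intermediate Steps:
(X(2*(-3), 6) + 156)**2 = (5*(2*(-3)) + 156)**2 = (5*(-6) + 156)**2 = (-30 + 156)**2 = 126**2 = 15876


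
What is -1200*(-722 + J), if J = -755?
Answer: 1772400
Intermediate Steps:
-1200*(-722 + J) = -1200*(-722 - 755) = -1200*(-1477) = 1772400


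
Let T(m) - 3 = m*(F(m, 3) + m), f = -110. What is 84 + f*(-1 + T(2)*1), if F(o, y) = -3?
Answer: 84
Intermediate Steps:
T(m) = 3 + m*(-3 + m)
84 + f*(-1 + T(2)*1) = 84 - 110*(-1 + (3 + 2**2 - 3*2)*1) = 84 - 110*(-1 + (3 + 4 - 6)*1) = 84 - 110*(-1 + 1*1) = 84 - 110*(-1 + 1) = 84 - 110*0 = 84 + 0 = 84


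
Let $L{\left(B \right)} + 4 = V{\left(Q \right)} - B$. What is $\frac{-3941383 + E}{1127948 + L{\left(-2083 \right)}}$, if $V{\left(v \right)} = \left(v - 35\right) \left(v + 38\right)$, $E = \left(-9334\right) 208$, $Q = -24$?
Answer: $- \frac{5882855}{1129201} \approx -5.2097$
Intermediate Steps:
$E = -1941472$
$V{\left(v \right)} = \left(-35 + v\right) \left(38 + v\right)$
$L{\left(B \right)} = -830 - B$ ($L{\left(B \right)} = -4 - \left(826 + B\right) = -830 - B$)
$\frac{-3941383 + E}{1127948 + L{\left(-2083 \right)}} = \frac{-3941383 - 1941472}{1127948 - -1253} = - \frac{5882855}{1127948 + \left(-830 + 2083\right)} = - \frac{5882855}{1127948 + 1253} = - \frac{5882855}{1129201}$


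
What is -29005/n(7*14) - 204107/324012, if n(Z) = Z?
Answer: -4708985273/15876588 ≈ -296.60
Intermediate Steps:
-29005/n(7*14) - 204107/324012 = -29005/(7*14) - 204107/324012 = -29005/98 - 204107*1/324012 = -29005*1/98 - 204107/324012 = -29005/98 - 204107/324012 = -4708985273/15876588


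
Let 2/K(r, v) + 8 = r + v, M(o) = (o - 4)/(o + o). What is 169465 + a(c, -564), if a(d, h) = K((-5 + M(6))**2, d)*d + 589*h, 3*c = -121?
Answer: -146292265/899 ≈ -1.6273e+5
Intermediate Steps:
c = -121/3 (c = (1/3)*(-121) = -121/3 ≈ -40.333)
M(o) = (-4 + o)/(2*o) (M(o) = (-4 + o)/((2*o)) = (-4 + o)*(1/(2*o)) = (-4 + o)/(2*o))
K(r, v) = 2/(-8 + r + v) (K(r, v) = 2/(-8 + (r + v)) = 2/(-8 + r + v))
a(d, h) = 589*h + 2*d/(553/36 + d) (a(d, h) = (2/(-8 + (-5 + (1/2)*(-4 + 6)/6)**2 + d))*d + 589*h = (2/(-8 + (-5 + (1/2)*(1/6)*2)**2 + d))*d + 589*h = (2/(-8 + (-5 + 1/6)**2 + d))*d + 589*h = (2/(-8 + (-29/6)**2 + d))*d + 589*h = (2/(-8 + 841/36 + d))*d + 589*h = (2/(553/36 + d))*d + 589*h = 2*d/(553/36 + d) + 589*h = 589*h + 2*d/(553/36 + d))
169465 + a(c, -564) = 169465 + (72*(-121/3) + 589*(-564)*(553 + 36*(-121/3)))/(553 + 36*(-121/3)) = 169465 + (-2904 + 589*(-564)*(553 - 1452))/(553 - 1452) = 169465 + (-2904 + 589*(-564)*(-899))/(-899) = 169465 - (-2904 + 298644204)/899 = 169465 - 1/899*298641300 = 169465 - 298641300/899 = -146292265/899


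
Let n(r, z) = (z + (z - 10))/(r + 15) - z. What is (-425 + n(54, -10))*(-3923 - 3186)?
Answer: 67926495/23 ≈ 2.9533e+6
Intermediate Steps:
n(r, z) = -z + (-10 + 2*z)/(15 + r) (n(r, z) = (z + (-10 + z))/(15 + r) - z = (-10 + 2*z)/(15 + r) - z = -z + (-10 + 2*z)/(15 + r))
(-425 + n(54, -10))*(-3923 - 3186) = (-425 + (-10 - 13*(-10) - 1*54*(-10))/(15 + 54))*(-3923 - 3186) = (-425 + (-10 + 130 + 540)/69)*(-7109) = (-425 + (1/69)*660)*(-7109) = (-425 + 220/23)*(-7109) = -9555/23*(-7109) = 67926495/23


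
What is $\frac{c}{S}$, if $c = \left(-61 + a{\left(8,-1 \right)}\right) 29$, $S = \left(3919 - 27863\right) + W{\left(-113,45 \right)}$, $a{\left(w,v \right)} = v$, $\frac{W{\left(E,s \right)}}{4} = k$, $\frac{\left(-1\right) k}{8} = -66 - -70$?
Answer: $\frac{899}{12036} \approx 0.074693$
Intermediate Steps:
$k = -32$ ($k = - 8 \left(-66 - -70\right) = - 8 \left(-66 + 70\right) = \left(-8\right) 4 = -32$)
$W{\left(E,s \right)} = -128$ ($W{\left(E,s \right)} = 4 \left(-32\right) = -128$)
$S = -24072$ ($S = \left(3919 - 27863\right) - 128 = -23944 - 128 = -24072$)
$c = -1798$ ($c = \left(-61 - 1\right) 29 = \left(-62\right) 29 = -1798$)
$\frac{c}{S} = - \frac{1798}{-24072} = \left(-1798\right) \left(- \frac{1}{24072}\right) = \frac{899}{12036}$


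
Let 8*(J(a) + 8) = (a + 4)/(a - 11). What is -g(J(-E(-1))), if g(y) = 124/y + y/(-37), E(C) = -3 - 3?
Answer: 72319/4884 ≈ 14.807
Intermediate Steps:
E(C) = -6
J(a) = -8 + (4 + a)/(8*(-11 + a)) (J(a) = -8 + ((a + 4)/(a - 11))/8 = -8 + ((4 + a)/(-11 + a))/8 = -8 + (4 + a)/(8*(-11 + a)))
g(y) = 124/y - y/37 (g(y) = 124/y + y*(-1/37) = 124/y - y/37)
-g(J(-E(-1))) = -(124/((3*(236 - (-21)*(-6))/(8*(-11 - 1*(-6))))) - 3*(236 - (-21)*(-6))/(296*(-11 - 1*(-6)))) = -(124/((3*(236 - 21*6)/(8*(-11 + 6)))) - 3*(236 - 21*6)/(296*(-11 + 6))) = -(124/(((3/8)*(236 - 126)/(-5))) - 3*(236 - 126)/(296*(-5))) = -(124/(((3/8)*(-⅕)*110)) - 3*(-1)*110/(296*5)) = -(124/(-33/4) - 1/37*(-33/4)) = -(124*(-4/33) + 33/148) = -(-496/33 + 33/148) = -1*(-72319/4884) = 72319/4884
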